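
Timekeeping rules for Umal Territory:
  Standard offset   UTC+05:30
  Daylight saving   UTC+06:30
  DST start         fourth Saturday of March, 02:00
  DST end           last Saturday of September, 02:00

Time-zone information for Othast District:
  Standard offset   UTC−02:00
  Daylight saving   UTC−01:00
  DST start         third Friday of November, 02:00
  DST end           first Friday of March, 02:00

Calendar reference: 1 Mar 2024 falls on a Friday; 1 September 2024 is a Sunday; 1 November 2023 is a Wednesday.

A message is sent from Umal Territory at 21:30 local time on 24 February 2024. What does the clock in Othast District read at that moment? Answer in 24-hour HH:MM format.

1 March 2024 is a Friday, so the first Saturday is March 2 and the fourth is March 23.
1 September 2024 is a Sunday, so Saturdays fall on 7, 14, 21, 28; the last is September 28.
24 February 2024 is outside the daylight-saving period (23 March – 28 September), so Umal Territory is on standard time, UTC+05:30.
21:30 Umal Territory − 5h30m = 16:00 UTC.
1 November 2023 is a Wednesday, so the first Friday is November 3 and the third is November 17.
1 March 2024 is a Friday, so the first Friday is March 1.
At the standard offset (UTC−02:00), 16:00 UTC − 2h = 14:00 Othast District standard time.
Daylight saving runs 17 November 2023 – 1 March 2024; the standard-time date in Othast District, 24 February 2024, is inside that window, so Othast District is at UTC−01:00.
16:00 UTC − 1h = 15:00 Othast District.

15:00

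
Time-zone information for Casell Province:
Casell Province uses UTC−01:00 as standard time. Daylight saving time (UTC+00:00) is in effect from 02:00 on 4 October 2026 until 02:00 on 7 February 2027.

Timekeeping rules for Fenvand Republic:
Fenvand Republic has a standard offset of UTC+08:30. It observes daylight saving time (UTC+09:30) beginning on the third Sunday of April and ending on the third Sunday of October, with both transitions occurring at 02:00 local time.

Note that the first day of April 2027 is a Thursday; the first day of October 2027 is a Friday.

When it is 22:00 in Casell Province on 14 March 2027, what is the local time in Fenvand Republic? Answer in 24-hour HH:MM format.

07:30

14 March 2027 does not fall between 4 October 2026 and 7 February 2027, so daylight saving is not in effect and Casell Province is at UTC−01:00.
22:00 Casell Province + 1h = 23:00 UTC.
1 April 2027 is a Thursday, so the first Sunday is April 4 and the third is April 18.
1 October 2027 is a Friday, so the first Sunday is October 3 and the third is October 17.
At the standard offset (UTC+08:30), 23:00 UTC + 8h30m = 07:30 Fenvand Republic standard time (rolling into the next day, 15 March 2027).
The standard-time date in Fenvand Republic, 15 March 2027, is outside the daylight-saving period (18 April – 17 October), so Fenvand Republic is on standard time, UTC+08:30.
23:00 UTC + 8h30m = 07:30 Fenvand Republic (rolling into the next day, 15 March 2027).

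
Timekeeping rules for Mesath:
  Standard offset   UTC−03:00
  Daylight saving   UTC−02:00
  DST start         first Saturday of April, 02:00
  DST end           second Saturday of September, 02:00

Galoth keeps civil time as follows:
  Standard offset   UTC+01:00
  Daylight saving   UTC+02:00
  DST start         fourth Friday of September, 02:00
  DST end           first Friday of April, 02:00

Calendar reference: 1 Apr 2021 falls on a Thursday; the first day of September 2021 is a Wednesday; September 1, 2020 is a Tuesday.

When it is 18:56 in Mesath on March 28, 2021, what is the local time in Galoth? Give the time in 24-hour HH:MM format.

23:56

1 April 2021 is a Thursday, so the first Saturday is April 3.
1 September 2021 is a Wednesday, so the first Saturday is September 4 and the second is September 11.
Daylight saving runs 3 April – 11 September; March 28, 2021 is outside that window, so Mesath is on standard time at UTC−03:00.
18:56 Mesath + 3h = 21:56 UTC.
1 September 2020 is a Tuesday, so the first Friday is September 4 and the fourth is September 25.
1 April 2021 is a Thursday, so the first Friday is April 2.
At the standard offset (UTC+01:00), 21:56 UTC + 1h = 22:56 Galoth standard time.
The standard-time date in Galoth, March 28, 2021, falls between 25 September 2020 and 2 April 2021, so daylight saving is in effect and Galoth is at UTC+02:00.
21:56 UTC + 2h = 23:56 Galoth.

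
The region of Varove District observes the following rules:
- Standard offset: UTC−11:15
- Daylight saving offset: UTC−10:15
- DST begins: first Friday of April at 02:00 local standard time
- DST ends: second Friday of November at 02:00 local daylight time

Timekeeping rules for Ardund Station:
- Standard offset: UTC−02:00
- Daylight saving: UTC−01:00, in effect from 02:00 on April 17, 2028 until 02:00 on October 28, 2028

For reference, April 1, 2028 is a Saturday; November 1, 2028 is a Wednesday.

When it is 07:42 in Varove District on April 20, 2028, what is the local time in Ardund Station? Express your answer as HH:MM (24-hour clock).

16:57

1 April 2028 is a Saturday, so the first Friday is April 7.
1 November 2028 is a Wednesday, so the first Friday is November 3 and the second is November 10.
April 20, 2028 falls between 7 April and 10 November, so daylight saving is in effect and Varove District is at UTC−10:15.
07:42 Varove District + 10h15m = 17:57 UTC.
At the standard offset (UTC−02:00), 17:57 UTC − 2h = 15:57 Ardund Station standard time.
The standard-time date in Ardund Station, April 20, 2028, lies within the daylight-saving period (17 April – 28 October), so Ardund Station is on daylight time, UTC−01:00.
17:57 UTC − 1h = 16:57 Ardund Station.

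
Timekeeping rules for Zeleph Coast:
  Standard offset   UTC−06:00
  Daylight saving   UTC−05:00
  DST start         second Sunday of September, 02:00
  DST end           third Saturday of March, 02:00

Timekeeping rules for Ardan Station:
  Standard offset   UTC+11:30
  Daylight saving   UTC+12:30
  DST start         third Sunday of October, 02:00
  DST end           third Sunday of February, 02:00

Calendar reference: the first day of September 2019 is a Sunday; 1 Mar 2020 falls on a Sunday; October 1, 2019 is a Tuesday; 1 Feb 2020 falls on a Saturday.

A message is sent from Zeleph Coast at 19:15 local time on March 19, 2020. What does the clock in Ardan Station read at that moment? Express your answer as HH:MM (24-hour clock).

11:45

1 September 2019 is a Sunday, so the first Sunday is September 1 and the second is September 8.
1 March 2020 is a Sunday, so the first Saturday is March 7 and the third is March 21.
March 19, 2020 lies within the daylight-saving period (8 September 2019 – 21 March 2020), so Zeleph Coast is on daylight time, UTC−05:00.
19:15 Zeleph Coast + 5h = 00:15 UTC (rolling into the next day, 20 March 2020).
1 October 2019 is a Tuesday, so the first Sunday is October 6 and the third is October 20.
1 February 2020 is a Saturday, so the first Sunday is February 2 and the third is February 16.
At the standard offset (UTC+11:30), 00:15 UTC + 11h30m = 11:45 Ardan Station standard time.
Daylight saving runs 20 October 2019 – 16 February 2020; the standard-time date in Ardan Station, March 20, 2020, is outside that window, so Ardan Station is on standard time at UTC+11:30.
00:15 UTC + 11h30m = 11:45 Ardan Station.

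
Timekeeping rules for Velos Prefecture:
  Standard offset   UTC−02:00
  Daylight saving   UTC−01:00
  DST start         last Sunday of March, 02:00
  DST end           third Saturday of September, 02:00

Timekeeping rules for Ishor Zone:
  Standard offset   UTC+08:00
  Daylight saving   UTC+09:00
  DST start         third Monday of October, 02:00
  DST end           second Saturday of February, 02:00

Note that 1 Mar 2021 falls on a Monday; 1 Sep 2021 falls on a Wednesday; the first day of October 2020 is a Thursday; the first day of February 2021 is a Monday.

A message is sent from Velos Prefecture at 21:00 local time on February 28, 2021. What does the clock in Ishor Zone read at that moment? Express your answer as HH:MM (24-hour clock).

07:00

1 March 2021 is a Monday, so Sundays fall on 7, 14, 21, 28; the last is March 28.
1 September 2021 is a Wednesday, so the first Saturday is September 4 and the third is September 18.
Daylight saving runs 28 March – 18 September; February 28, 2021 is outside that window, so Velos Prefecture is on standard time at UTC−02:00.
21:00 Velos Prefecture + 2h = 23:00 UTC.
1 October 2020 is a Thursday, so the first Monday is October 5 and the third is October 19.
1 February 2021 is a Monday, so the first Saturday is February 6 and the second is February 13.
At the standard offset (UTC+08:00), 23:00 UTC + 8h = 07:00 Ishor Zone standard time (rolling into the next day, 1 March 2021).
The standard-time date in Ishor Zone, March 1, 2021, does not fall between 19 October 2020 and 13 February 2021, so daylight saving is not in effect and Ishor Zone is at UTC+08:00.
23:00 UTC + 8h = 07:00 Ishor Zone (rolling into the next day, 1 March 2021).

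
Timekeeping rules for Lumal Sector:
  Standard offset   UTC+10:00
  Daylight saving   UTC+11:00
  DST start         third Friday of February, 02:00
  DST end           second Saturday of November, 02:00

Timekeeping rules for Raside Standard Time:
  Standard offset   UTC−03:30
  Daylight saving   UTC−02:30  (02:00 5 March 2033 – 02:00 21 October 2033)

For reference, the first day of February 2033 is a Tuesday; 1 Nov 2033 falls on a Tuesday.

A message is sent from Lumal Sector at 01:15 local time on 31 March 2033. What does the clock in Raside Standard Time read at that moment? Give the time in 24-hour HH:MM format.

11:45

1 February 2033 is a Tuesday, so the first Friday is February 4 and the third is February 18.
1 November 2033 is a Tuesday, so the first Saturday is November 5 and the second is November 12.
Daylight saving runs 18 February – 12 November; 31 March 2033 is inside that window, so Lumal Sector is at UTC+11:00.
01:15 Lumal Sector − 11h = 14:15 UTC (rolling into the previous day, 30 March 2033).
At the standard offset (UTC−03:30), 14:15 UTC − 3h30m = 10:45 Raside Standard Time standard time.
The standard-time date in Raside Standard Time, 30 March 2033, falls between 5 March and 21 October, so daylight saving is in effect and Raside Standard Time is at UTC−02:30.
14:15 UTC − 2h30m = 11:45 Raside Standard Time.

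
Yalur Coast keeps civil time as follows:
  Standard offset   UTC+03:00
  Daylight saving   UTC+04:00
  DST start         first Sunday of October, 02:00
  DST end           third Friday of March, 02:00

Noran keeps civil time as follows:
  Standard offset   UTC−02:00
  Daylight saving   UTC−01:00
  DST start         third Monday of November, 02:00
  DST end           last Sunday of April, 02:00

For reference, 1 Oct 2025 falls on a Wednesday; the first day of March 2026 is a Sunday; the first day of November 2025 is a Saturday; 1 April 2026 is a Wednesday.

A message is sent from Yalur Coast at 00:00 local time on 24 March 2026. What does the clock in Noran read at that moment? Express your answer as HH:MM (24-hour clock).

20:00

1 October 2025 is a Wednesday, so the first Sunday is October 5.
1 March 2026 is a Sunday, so the first Friday is March 6 and the third is March 20.
24 March 2026 does not fall between 5 October 2025 and 20 March 2026, so daylight saving is not in effect and Yalur Coast is at UTC+03:00.
00:00 Yalur Coast − 3h = 21:00 UTC (rolling into the previous day, 23 March 2026).
1 November 2025 is a Saturday, so the first Monday is November 3 and the third is November 17.
1 April 2026 is a Wednesday, so Sundays fall on 5, 12, 19, 26; the last is April 26.
At the standard offset (UTC−02:00), 21:00 UTC − 2h = 19:00 Noran standard time.
The standard-time date in Noran, 23 March 2026, lies within the daylight-saving period (17 November 2025 – 26 April 2026), so Noran is on daylight time, UTC−01:00.
21:00 UTC − 1h = 20:00 Noran.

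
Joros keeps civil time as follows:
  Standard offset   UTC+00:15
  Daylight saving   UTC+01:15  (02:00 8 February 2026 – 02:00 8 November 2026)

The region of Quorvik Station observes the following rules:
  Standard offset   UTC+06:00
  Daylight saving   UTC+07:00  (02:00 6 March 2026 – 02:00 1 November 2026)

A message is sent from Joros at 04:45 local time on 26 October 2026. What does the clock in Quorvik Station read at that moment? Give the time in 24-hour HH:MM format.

Daylight saving runs 8 February – 8 November; 26 October 2026 is inside that window, so Joros is at UTC+01:15.
04:45 Joros − 1h15m = 03:30 UTC.
At the standard offset (UTC+06:00), 03:30 UTC + 6h = 09:30 Quorvik Station standard time.
The standard-time date in Quorvik Station, 26 October 2026, falls between 6 March and 1 November, so daylight saving is in effect and Quorvik Station is at UTC+07:00.
03:30 UTC + 7h = 10:30 Quorvik Station.

10:30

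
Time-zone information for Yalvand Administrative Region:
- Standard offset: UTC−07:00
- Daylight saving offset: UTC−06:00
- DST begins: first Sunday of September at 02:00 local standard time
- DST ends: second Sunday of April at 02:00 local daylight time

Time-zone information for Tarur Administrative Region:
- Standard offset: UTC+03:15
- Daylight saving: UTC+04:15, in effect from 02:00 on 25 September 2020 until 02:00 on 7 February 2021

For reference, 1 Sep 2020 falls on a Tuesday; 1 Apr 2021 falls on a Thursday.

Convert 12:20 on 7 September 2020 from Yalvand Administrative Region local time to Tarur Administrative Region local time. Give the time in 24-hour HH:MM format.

21:35

1 September 2020 is a Tuesday, so the first Sunday is September 6.
1 April 2021 is a Thursday, so the first Sunday is April 4 and the second is April 11.
7 September 2020 falls between 6 September 2020 and 11 April 2021, so daylight saving is in effect and Yalvand Administrative Region is at UTC−06:00.
12:20 Yalvand Administrative Region + 6h = 18:20 UTC.
At the standard offset (UTC+03:15), 18:20 UTC + 3h15m = 21:35 Tarur Administrative Region standard time.
The standard-time date in Tarur Administrative Region, 7 September 2020, does not fall between 25 September 2020 and 7 February 2021, so daylight saving is not in effect and Tarur Administrative Region is at UTC+03:15.
18:20 UTC + 3h15m = 21:35 Tarur Administrative Region.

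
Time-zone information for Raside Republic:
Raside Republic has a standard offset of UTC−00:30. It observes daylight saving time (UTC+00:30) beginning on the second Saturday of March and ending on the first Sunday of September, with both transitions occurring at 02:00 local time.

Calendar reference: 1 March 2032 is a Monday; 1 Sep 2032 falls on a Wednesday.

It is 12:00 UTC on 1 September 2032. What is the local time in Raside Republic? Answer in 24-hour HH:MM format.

1 March 2032 is a Monday, so the first Saturday is March 6 and the second is March 13.
1 September 2032 is a Wednesday, so the first Sunday is September 5.
At the standard offset (UTC−00:30), 12:00 UTC − 0h30m = 11:30 Raside Republic standard time.
Daylight saving runs 13 March – 5 September; the standard-time date in Raside Republic, 1 September 2032, is inside that window, so Raside Republic is at UTC+00:30.
12:00 UTC + 0h30m = 12:30 local.

12:30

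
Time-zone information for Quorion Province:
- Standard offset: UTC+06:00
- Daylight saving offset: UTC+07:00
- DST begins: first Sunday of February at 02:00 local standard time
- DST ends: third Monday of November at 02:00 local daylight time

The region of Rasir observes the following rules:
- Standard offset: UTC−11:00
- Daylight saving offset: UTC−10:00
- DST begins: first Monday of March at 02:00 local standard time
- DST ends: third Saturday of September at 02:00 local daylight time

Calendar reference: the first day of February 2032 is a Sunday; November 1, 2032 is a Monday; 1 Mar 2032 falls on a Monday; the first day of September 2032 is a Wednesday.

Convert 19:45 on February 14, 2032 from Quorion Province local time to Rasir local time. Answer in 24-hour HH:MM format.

1 February 2032 is a Sunday, so the first Sunday is February 1.
1 November 2032 is a Monday, so the first Monday is November 1 and the third is November 15.
February 14, 2032 lies within the daylight-saving period (1 February – 15 November), so Quorion Province is on daylight time, UTC+07:00.
19:45 Quorion Province − 7h = 12:45 UTC.
1 March 2032 is a Monday, so the first Monday is March 1.
1 September 2032 is a Wednesday, so the first Saturday is September 4 and the third is September 18.
At the standard offset (UTC−11:00), 12:45 UTC − 11h = 01:45 Rasir standard time.
Daylight saving runs 1 March – 18 September; the standard-time date in Rasir, February 14, 2032, is outside that window, so Rasir is on standard time at UTC−11:00.
12:45 UTC − 11h = 01:45 Rasir.

01:45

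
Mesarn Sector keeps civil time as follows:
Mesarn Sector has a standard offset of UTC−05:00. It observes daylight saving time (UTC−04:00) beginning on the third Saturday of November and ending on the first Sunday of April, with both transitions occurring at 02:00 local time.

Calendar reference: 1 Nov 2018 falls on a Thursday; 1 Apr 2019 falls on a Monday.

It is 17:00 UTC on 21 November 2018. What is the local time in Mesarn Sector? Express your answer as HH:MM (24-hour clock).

13:00

1 November 2018 is a Thursday, so the first Saturday is November 3 and the third is November 17.
1 April 2019 is a Monday, so the first Sunday is April 7.
At the standard offset (UTC−05:00), 17:00 UTC − 5h = 12:00 Mesarn Sector standard time.
Daylight saving runs 17 November 2018 – 7 April 2019; the standard-time date in Mesarn Sector, 21 November 2018, is inside that window, so Mesarn Sector is at UTC−04:00.
17:00 UTC − 4h = 13:00 local.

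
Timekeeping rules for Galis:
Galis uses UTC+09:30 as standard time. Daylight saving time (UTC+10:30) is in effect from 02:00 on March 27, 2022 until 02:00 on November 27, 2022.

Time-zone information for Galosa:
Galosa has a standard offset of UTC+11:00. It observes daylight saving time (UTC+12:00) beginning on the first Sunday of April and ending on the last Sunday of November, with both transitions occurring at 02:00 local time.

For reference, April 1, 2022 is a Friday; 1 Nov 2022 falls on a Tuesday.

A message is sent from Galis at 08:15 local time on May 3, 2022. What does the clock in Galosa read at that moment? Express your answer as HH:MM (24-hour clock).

Daylight saving runs 27 March – 27 November; May 3, 2022 is inside that window, so Galis is at UTC+10:30.
08:15 Galis − 10h30m = 21:45 UTC (rolling into the previous day, 2 May 2022).
1 April 2022 is a Friday, so the first Sunday is April 3.
1 November 2022 is a Tuesday, so Sundays fall on 6, 13, 20, 27; the last is November 27.
At the standard offset (UTC+11:00), 21:45 UTC + 11h = 08:45 Galosa standard time (rolling into the next day, 3 May 2022).
The standard-time date in Galosa, May 3, 2022, falls between 3 April and 27 November, so daylight saving is in effect and Galosa is at UTC+12:00.
21:45 UTC + 12h = 09:45 Galosa (rolling into the next day, 3 May 2022).

09:45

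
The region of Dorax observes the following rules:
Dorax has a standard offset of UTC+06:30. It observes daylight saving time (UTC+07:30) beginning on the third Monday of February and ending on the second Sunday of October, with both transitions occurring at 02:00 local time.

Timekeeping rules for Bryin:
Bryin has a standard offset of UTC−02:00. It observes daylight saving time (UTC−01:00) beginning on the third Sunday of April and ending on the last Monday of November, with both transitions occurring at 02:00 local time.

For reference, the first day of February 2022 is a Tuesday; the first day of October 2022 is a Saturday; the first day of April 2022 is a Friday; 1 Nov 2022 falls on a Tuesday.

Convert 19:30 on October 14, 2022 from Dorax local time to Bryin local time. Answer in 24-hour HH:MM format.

1 February 2022 is a Tuesday, so the first Monday is February 7 and the third is February 21.
1 October 2022 is a Saturday, so the first Sunday is October 2 and the second is October 9.
Daylight saving runs 21 February – 9 October; October 14, 2022 is outside that window, so Dorax is on standard time at UTC+06:30.
19:30 Dorax − 6h30m = 13:00 UTC.
1 April 2022 is a Friday, so the first Sunday is April 3 and the third is April 17.
1 November 2022 is a Tuesday, so Mondays fall on 7, 14, 21, 28; the last is November 28.
At the standard offset (UTC−02:00), 13:00 UTC − 2h = 11:00 Bryin standard time.
Daylight saving runs 17 April – 28 November; the standard-time date in Bryin, October 14, 2022, is inside that window, so Bryin is at UTC−01:00.
13:00 UTC − 1h = 12:00 Bryin.

12:00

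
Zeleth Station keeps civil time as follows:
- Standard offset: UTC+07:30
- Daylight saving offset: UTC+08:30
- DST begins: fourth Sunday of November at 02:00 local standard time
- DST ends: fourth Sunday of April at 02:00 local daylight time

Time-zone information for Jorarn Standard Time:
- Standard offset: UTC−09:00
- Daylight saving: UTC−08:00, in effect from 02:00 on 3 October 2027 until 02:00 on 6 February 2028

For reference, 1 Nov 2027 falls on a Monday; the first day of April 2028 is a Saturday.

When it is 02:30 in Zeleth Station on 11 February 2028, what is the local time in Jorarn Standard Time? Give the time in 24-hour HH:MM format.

1 November 2027 is a Monday, so the first Sunday is November 7 and the fourth is November 28.
1 April 2028 is a Saturday, so the first Sunday is April 2 and the fourth is April 23.
11 February 2028 falls between 28 November 2027 and 23 April 2028, so daylight saving is in effect and Zeleth Station is at UTC+08:30.
02:30 Zeleth Station − 8h30m = 18:00 UTC (rolling into the previous day, 10 February 2028).
At the standard offset (UTC−09:00), 18:00 UTC − 9h = 09:00 Jorarn Standard Time standard time.
The standard-time date in Jorarn Standard Time, 10 February 2028, is outside the daylight-saving period (3 October 2027 – 6 February 2028), so Jorarn Standard Time is on standard time, UTC−09:00.
18:00 UTC − 9h = 09:00 Jorarn Standard Time.

09:00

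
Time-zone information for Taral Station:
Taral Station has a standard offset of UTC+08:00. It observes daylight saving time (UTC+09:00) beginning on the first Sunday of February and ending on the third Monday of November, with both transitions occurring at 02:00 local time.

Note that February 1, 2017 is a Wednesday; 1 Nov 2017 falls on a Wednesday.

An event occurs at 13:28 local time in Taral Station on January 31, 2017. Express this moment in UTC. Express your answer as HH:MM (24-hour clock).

05:28

1 February 2017 is a Wednesday, so the first Sunday is February 5.
1 November 2017 is a Wednesday, so the first Monday is November 6 and the third is November 20.
January 31, 2017 does not fall between 5 February and 20 November, so daylight saving is not in effect and Taral Station is at UTC+08:00.
13:28 local − 8h = 05:28 UTC.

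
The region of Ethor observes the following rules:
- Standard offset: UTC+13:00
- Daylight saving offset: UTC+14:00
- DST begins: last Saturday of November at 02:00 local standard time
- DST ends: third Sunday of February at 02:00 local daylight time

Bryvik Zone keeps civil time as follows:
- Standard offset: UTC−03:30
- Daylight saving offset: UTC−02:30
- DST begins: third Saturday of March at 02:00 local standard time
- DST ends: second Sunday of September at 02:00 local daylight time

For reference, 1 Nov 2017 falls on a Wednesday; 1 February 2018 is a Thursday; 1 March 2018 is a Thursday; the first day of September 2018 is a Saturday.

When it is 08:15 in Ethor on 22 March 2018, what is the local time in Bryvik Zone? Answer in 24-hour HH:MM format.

16:45

1 November 2017 is a Wednesday, so Saturdays fall on 4, 11, 18, 25; the last is November 25.
1 February 2018 is a Thursday, so the first Sunday is February 4 and the third is February 18.
22 March 2018 does not fall between 25 November 2017 and 18 February 2018, so daylight saving is not in effect and Ethor is at UTC+13:00.
08:15 Ethor − 13h = 19:15 UTC (rolling into the previous day, 21 March 2018).
1 March 2018 is a Thursday, so the first Saturday is March 3 and the third is March 17.
1 September 2018 is a Saturday, so the first Sunday is September 2 and the second is September 9.
At the standard offset (UTC−03:30), 19:15 UTC − 3h30m = 15:45 Bryvik Zone standard time.
The standard-time date in Bryvik Zone, 21 March 2018, lies within the daylight-saving period (17 March – 9 September), so Bryvik Zone is on daylight time, UTC−02:30.
19:15 UTC − 2h30m = 16:45 Bryvik Zone.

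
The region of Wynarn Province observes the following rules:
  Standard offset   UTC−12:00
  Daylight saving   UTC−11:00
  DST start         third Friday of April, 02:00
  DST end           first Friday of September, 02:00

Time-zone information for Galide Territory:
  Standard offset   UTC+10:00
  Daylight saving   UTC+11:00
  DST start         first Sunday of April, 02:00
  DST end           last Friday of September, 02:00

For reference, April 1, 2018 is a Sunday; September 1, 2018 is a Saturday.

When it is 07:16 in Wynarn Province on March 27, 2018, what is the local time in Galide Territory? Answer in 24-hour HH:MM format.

1 April 2018 is a Sunday, so the first Friday is April 6 and the third is April 20.
1 September 2018 is a Saturday, so the first Friday is September 7.
March 27, 2018 does not fall between 20 April and 7 September, so daylight saving is not in effect and Wynarn Province is at UTC−12:00.
07:16 Wynarn Province + 12h = 19:16 UTC.
1 April 2018 is a Sunday, so the first Sunday is April 1.
1 September 2018 is a Saturday, so Fridays fall on 7, 14, 21, 28; the last is September 28.
At the standard offset (UTC+10:00), 19:16 UTC + 10h = 05:16 Galide Territory standard time (rolling into the next day, 28 March 2018).
Daylight saving runs 1 April – 28 September; the standard-time date in Galide Territory, March 28, 2018, is outside that window, so Galide Territory is on standard time at UTC+10:00.
19:16 UTC + 10h = 05:16 Galide Territory (rolling into the next day, 28 March 2018).

05:16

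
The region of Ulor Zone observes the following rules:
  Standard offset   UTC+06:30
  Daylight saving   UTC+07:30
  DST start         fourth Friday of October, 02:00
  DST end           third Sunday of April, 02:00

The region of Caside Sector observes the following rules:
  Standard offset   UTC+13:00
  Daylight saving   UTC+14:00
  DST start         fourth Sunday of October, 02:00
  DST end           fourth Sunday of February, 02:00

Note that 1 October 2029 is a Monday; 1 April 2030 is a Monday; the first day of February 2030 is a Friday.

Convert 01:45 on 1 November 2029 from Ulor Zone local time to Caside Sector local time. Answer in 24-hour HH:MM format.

1 October 2029 is a Monday, so the first Friday is October 5 and the fourth is October 26.
1 April 2030 is a Monday, so the first Sunday is April 7 and the third is April 21.
1 November 2029 falls between 26 October 2029 and 21 April 2030, so daylight saving is in effect and Ulor Zone is at UTC+07:30.
01:45 Ulor Zone − 7h30m = 18:15 UTC (rolling into the previous day, 31 October 2029).
1 October 2029 is a Monday, so the first Sunday is October 7 and the fourth is October 28.
1 February 2030 is a Friday, so the first Sunday is February 3 and the fourth is February 24.
At the standard offset (UTC+13:00), 18:15 UTC + 13h = 07:15 Caside Sector standard time (rolling into the next day, 1 November 2029).
Daylight saving runs 28 October 2029 – 24 February 2030; the standard-time date in Caside Sector, 1 November 2029, is inside that window, so Caside Sector is at UTC+14:00.
18:15 UTC + 14h = 08:15 Caside Sector (rolling into the next day, 1 November 2029).

08:15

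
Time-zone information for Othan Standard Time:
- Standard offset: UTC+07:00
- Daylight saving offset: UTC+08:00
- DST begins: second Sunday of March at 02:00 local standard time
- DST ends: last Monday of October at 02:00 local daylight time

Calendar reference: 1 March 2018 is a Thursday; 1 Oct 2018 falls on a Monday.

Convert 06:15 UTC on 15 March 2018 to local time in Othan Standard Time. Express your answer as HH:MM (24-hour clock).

1 March 2018 is a Thursday, so the first Sunday is March 4 and the second is March 11.
1 October 2018 is a Monday, so Mondays fall on 1, 8, 15, 22, 29; the last is October 29.
At the standard offset (UTC+07:00), 06:15 UTC + 7h = 13:15 Othan Standard Time standard time.
The standard-time date in Othan Standard Time, 15 March 2018, falls between 11 March and 29 October, so daylight saving is in effect and Othan Standard Time is at UTC+08:00.
06:15 UTC + 8h = 14:15 local.

14:15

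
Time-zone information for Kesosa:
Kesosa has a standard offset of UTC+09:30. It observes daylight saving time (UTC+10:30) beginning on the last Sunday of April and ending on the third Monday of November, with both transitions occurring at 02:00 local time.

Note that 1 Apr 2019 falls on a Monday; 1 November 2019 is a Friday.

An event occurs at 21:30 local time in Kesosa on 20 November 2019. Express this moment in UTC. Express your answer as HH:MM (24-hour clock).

1 April 2019 is a Monday, so Sundays fall on 7, 14, 21, 28; the last is April 28.
1 November 2019 is a Friday, so the first Monday is November 4 and the third is November 18.
20 November 2019 does not fall between 28 April and 18 November, so daylight saving is not in effect and Kesosa is at UTC+09:30.
21:30 local − 9h30m = 12:00 UTC.

12:00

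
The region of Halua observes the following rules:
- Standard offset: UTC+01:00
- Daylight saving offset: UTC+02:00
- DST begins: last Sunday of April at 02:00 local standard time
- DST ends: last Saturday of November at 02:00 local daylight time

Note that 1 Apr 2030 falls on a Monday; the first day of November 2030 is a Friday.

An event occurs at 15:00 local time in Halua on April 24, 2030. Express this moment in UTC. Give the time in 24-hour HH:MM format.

14:00

1 April 2030 is a Monday, so Sundays fall on 7, 14, 21, 28; the last is April 28.
1 November 2030 is a Friday, so Saturdays fall on 2, 9, 16, 23, 30; the last is November 30.
April 24, 2030 does not fall between 28 April and 30 November, so daylight saving is not in effect and Halua is at UTC+01:00.
15:00 local − 1h = 14:00 UTC.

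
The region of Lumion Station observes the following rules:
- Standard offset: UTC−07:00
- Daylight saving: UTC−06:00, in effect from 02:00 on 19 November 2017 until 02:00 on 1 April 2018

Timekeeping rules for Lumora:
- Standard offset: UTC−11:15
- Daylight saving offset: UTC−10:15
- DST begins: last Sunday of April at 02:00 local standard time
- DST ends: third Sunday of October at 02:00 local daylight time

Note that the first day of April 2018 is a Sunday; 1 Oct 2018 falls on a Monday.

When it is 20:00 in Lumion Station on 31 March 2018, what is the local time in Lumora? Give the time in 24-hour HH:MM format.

31 March 2018 falls between 19 November 2017 and 1 April 2018, so daylight saving is in effect and Lumion Station is at UTC−06:00.
20:00 Lumion Station + 6h = 02:00 UTC (rolling into the next day, 1 April 2018).
1 April 2018 is a Sunday, so Sundays fall on 1, 8, 15, 22, 29; the last is April 29.
1 October 2018 is a Monday, so the first Sunday is October 7 and the third is October 21.
At the standard offset (UTC−11:15), 02:00 UTC − 11h15m = 14:45 Lumora standard time (rolling into the previous day, 31 March 2018).
The standard-time date in Lumora, 31 March 2018, does not fall between 29 April and 21 October, so daylight saving is not in effect and Lumora is at UTC−11:15.
02:00 UTC − 11h15m = 14:45 Lumora (rolling into the previous day, 31 March 2018).

14:45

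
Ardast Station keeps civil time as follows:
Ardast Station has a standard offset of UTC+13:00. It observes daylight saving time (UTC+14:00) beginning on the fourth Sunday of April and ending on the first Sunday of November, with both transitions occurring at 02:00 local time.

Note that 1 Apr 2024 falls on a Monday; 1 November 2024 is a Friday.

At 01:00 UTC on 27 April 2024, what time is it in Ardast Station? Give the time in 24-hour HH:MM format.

1 April 2024 is a Monday, so the first Sunday is April 7 and the fourth is April 28.
1 November 2024 is a Friday, so the first Sunday is November 3.
At the standard offset (UTC+13:00), 01:00 UTC + 13h = 14:00 Ardast Station standard time.
The standard-time date in Ardast Station, 27 April 2024, does not fall between 28 April and 3 November, so daylight saving is not in effect and Ardast Station is at UTC+13:00.
01:00 UTC + 13h = 14:00 local.

14:00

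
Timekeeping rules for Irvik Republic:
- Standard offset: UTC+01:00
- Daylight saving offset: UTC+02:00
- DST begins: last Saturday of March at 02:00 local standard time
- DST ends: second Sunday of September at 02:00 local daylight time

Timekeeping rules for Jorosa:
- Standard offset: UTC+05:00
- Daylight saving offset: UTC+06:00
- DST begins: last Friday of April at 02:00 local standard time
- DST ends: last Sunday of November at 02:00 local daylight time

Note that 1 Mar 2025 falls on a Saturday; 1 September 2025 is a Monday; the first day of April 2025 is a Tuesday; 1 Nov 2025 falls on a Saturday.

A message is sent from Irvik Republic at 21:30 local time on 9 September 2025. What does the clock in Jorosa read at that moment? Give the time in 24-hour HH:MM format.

01:30

1 March 2025 is a Saturday, so Saturdays fall on 1, 8, 15, 22, 29; the last is March 29.
1 September 2025 is a Monday, so the first Sunday is September 7 and the second is September 14.
Daylight saving runs 29 March – 14 September; 9 September 2025 is inside that window, so Irvik Republic is at UTC+02:00.
21:30 Irvik Republic − 2h = 19:30 UTC.
1 April 2025 is a Tuesday, so Fridays fall on 4, 11, 18, 25; the last is April 25.
1 November 2025 is a Saturday, so Sundays fall on 2, 9, 16, 23, 30; the last is November 30.
At the standard offset (UTC+05:00), 19:30 UTC + 5h = 00:30 Jorosa standard time (rolling into the next day, 10 September 2025).
The standard-time date in Jorosa, 10 September 2025, lies within the daylight-saving period (25 April – 30 November), so Jorosa is on daylight time, UTC+06:00.
19:30 UTC + 6h = 01:30 Jorosa (rolling into the next day, 10 September 2025).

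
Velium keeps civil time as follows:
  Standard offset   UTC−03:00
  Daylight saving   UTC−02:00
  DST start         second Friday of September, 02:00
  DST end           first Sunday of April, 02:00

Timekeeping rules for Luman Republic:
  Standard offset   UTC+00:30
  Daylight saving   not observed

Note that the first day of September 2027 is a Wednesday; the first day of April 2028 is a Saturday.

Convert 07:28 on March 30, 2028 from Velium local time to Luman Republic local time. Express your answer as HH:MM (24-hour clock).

09:58

1 September 2027 is a Wednesday, so the first Friday is September 3 and the second is September 10.
1 April 2028 is a Saturday, so the first Sunday is April 2.
March 30, 2028 falls between 10 September 2027 and 2 April 2028, so daylight saving is in effect and Velium is at UTC−02:00.
07:28 Velium + 2h = 09:28 UTC.
Luman Republic stays on UTC+00:30 all year.
09:28 UTC + 0h30m = 09:58 Luman Republic.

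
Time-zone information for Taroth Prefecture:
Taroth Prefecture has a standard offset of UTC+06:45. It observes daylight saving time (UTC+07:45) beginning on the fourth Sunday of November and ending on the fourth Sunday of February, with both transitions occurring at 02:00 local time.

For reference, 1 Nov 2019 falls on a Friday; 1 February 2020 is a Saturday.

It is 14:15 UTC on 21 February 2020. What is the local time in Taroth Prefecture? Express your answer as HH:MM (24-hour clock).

1 November 2019 is a Friday, so the first Sunday is November 3 and the fourth is November 24.
1 February 2020 is a Saturday, so the first Sunday is February 2 and the fourth is February 23.
At the standard offset (UTC+06:45), 14:15 UTC + 6h45m = 21:00 Taroth Prefecture standard time.
Daylight saving runs 24 November 2019 – 23 February 2020; the standard-time date in Taroth Prefecture, 21 February 2020, is inside that window, so Taroth Prefecture is at UTC+07:45.
14:15 UTC + 7h45m = 22:00 local.

22:00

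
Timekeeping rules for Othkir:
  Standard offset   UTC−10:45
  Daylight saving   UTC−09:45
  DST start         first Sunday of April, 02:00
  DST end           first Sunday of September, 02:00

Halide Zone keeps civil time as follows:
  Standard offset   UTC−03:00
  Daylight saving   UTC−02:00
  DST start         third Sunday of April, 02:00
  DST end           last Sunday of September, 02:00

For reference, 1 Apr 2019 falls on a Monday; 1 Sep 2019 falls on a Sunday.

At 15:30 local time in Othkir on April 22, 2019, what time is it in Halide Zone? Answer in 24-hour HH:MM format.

23:15

1 April 2019 is a Monday, so the first Sunday is April 7.
1 September 2019 is a Sunday, so the first Sunday is September 1.
Daylight saving runs 7 April – 1 September; April 22, 2019 is inside that window, so Othkir is at UTC−09:45.
15:30 Othkir + 9h45m = 01:15 UTC (rolling into the next day, 23 April 2019).
1 April 2019 is a Monday, so the first Sunday is April 7 and the third is April 21.
1 September 2019 is a Sunday, so Sundays fall on 1, 8, 15, 22, 29; the last is September 29.
At the standard offset (UTC−03:00), 01:15 UTC − 3h = 22:15 Halide Zone standard time (rolling into the previous day, 22 April 2019).
The standard-time date in Halide Zone, April 22, 2019, falls between 21 April and 29 September, so daylight saving is in effect and Halide Zone is at UTC−02:00.
01:15 UTC − 2h = 23:15 Halide Zone (rolling into the previous day, 22 April 2019).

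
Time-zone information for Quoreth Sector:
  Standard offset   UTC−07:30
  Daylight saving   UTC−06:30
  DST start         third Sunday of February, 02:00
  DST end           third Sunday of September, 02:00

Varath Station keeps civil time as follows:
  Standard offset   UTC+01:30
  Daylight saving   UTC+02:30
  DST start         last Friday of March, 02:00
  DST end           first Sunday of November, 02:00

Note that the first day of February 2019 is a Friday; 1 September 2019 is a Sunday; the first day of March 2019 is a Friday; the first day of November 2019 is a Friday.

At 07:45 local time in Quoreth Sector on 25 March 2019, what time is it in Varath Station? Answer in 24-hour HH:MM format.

1 February 2019 is a Friday, so the first Sunday is February 3 and the third is February 17.
1 September 2019 is a Sunday, so the first Sunday is September 1 and the third is September 15.
25 March 2019 falls between 17 February and 15 September, so daylight saving is in effect and Quoreth Sector is at UTC−06:30.
07:45 Quoreth Sector + 6h30m = 14:15 UTC.
1 March 2019 is a Friday, so Fridays fall on 1, 8, 15, 22, 29; the last is March 29.
1 November 2019 is a Friday, so the first Sunday is November 3.
At the standard offset (UTC+01:30), 14:15 UTC + 1h30m = 15:45 Varath Station standard time.
The standard-time date in Varath Station, 25 March 2019, does not fall between 29 March and 3 November, so daylight saving is not in effect and Varath Station is at UTC+01:30.
14:15 UTC + 1h30m = 15:45 Varath Station.

15:45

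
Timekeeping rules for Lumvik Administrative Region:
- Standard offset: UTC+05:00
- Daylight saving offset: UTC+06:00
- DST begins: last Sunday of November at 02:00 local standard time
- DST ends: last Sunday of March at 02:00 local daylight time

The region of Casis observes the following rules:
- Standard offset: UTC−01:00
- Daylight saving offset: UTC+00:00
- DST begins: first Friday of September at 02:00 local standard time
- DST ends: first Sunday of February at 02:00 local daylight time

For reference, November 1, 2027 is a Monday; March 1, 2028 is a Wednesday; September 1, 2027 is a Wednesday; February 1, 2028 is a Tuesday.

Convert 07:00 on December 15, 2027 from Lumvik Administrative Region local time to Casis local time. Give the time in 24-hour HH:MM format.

01:00

1 November 2027 is a Monday, so Sundays fall on 7, 14, 21, 28; the last is November 28.
1 March 2028 is a Wednesday, so Sundays fall on 5, 12, 19, 26; the last is March 26.
December 15, 2027 falls between 28 November 2027 and 26 March 2028, so daylight saving is in effect and Lumvik Administrative Region is at UTC+06:00.
07:00 Lumvik Administrative Region − 6h = 01:00 UTC.
1 September 2027 is a Wednesday, so the first Friday is September 3.
1 February 2028 is a Tuesday, so the first Sunday is February 6.
At the standard offset (UTC−01:00), 01:00 UTC − 1h = 00:00 Casis standard time.
The standard-time date in Casis, December 15, 2027, lies within the daylight-saving period (3 September 2027 – 6 February 2028), so Casis is on daylight time, UTC+00:00.
01:00 UTC + 0h = 01:00 Casis.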